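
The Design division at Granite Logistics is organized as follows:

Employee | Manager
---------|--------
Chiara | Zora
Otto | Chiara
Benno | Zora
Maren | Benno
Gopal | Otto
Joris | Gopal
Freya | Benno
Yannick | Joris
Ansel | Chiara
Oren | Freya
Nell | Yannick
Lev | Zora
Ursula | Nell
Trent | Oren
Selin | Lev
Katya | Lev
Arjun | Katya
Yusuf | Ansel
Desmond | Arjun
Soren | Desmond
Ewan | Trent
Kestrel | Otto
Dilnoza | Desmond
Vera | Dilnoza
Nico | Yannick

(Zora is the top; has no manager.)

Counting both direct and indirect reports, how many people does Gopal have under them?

5

Gopal directly manages Joris. Under Joris: Yannick, Nico, Nell, Ursula (4). That's 5 in total.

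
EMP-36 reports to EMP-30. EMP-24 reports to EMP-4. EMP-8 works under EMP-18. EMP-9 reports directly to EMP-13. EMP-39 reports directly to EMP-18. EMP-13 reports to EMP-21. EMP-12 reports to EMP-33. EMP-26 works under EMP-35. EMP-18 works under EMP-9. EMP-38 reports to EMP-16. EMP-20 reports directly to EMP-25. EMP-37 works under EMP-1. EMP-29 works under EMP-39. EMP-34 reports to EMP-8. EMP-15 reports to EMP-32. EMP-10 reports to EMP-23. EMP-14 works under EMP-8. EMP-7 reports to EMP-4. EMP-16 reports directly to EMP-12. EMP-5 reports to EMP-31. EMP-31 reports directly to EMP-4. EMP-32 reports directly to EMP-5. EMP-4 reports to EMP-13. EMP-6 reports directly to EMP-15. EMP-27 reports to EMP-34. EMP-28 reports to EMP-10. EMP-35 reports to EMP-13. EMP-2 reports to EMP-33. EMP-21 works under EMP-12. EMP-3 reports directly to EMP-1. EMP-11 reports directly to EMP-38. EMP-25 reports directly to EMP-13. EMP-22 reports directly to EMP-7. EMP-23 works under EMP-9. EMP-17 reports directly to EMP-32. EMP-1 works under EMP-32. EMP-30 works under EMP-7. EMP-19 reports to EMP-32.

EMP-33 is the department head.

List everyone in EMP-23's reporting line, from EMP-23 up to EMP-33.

EMP-23 reports to EMP-9. EMP-9 reports to EMP-13. EMP-13 reports to EMP-21. EMP-21 reports to EMP-12. EMP-12 reports to EMP-33. EMP-33 is at the top.

EMP-23 -> EMP-9 -> EMP-13 -> EMP-21 -> EMP-12 -> EMP-33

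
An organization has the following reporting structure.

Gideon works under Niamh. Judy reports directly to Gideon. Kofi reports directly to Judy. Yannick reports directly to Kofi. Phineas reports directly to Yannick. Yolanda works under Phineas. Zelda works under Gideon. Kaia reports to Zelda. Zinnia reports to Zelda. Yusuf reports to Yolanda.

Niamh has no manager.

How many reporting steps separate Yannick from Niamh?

Chain from Yannick up to Niamh: Yannick → Kofi → Judy → Gideon → Niamh. That is 4 steps up, so Yannick is 4 levels below Niamh.

4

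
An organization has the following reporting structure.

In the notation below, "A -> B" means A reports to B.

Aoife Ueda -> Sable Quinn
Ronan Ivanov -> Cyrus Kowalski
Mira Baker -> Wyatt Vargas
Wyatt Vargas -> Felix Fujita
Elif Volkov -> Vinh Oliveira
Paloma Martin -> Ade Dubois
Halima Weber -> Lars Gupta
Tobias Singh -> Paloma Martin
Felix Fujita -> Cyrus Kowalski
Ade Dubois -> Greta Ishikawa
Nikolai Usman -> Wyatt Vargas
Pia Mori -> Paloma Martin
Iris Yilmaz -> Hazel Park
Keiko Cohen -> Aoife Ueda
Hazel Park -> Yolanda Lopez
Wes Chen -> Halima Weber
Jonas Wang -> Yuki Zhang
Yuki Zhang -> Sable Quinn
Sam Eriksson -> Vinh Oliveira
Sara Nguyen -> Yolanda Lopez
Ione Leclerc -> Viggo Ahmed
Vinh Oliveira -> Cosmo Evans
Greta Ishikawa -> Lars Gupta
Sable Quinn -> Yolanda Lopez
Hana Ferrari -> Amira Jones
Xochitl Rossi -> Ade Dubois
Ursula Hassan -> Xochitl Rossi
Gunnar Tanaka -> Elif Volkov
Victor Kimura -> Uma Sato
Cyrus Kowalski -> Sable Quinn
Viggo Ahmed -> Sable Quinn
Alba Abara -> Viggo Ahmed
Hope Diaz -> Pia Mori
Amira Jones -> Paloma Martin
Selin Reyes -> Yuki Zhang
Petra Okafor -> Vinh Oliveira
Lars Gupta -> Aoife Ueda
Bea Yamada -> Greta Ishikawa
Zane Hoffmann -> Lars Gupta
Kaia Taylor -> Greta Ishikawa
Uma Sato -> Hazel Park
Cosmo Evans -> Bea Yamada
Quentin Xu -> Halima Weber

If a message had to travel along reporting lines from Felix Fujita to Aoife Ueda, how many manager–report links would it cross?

Felix Fujita is 2 levels below Sable Quinn, and Aoife Ueda is 1 level below Sable Quinn (their lowest common manager). The shortest path runs up from Felix Fujita to Sable Quinn and back down to Aoife Ueda: 2 + 1 = 3 links.

3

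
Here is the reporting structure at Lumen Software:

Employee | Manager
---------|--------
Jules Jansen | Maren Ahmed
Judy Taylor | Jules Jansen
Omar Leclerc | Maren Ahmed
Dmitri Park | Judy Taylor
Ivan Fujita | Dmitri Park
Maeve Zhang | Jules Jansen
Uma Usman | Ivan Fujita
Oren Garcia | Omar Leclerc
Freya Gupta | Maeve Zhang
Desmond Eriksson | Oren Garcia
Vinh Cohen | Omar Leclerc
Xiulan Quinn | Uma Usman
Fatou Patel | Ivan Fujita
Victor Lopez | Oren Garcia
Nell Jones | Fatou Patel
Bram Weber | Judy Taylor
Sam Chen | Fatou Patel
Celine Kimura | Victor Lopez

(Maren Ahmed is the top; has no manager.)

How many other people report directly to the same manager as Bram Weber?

1

Bram Weber reports to Judy Taylor. Judy Taylor's other direct reports are Dmitri Park — 1 peer.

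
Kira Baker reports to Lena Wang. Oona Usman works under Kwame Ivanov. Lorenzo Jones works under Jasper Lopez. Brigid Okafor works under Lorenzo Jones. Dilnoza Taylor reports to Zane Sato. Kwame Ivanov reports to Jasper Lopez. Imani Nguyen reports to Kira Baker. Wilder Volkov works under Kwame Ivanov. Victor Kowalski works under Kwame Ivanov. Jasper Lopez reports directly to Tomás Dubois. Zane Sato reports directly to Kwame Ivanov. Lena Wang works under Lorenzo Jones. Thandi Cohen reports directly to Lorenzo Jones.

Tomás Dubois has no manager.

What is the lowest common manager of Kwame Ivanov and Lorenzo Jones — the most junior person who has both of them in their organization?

Jasper Lopez

Kwame Ivanov's chain of managers is Jasper Lopez, Tomás Dubois. Lorenzo Jones's chain of managers is Jasper Lopez, Tomás Dubois. The first manager that appears in both chains is Jasper Lopez.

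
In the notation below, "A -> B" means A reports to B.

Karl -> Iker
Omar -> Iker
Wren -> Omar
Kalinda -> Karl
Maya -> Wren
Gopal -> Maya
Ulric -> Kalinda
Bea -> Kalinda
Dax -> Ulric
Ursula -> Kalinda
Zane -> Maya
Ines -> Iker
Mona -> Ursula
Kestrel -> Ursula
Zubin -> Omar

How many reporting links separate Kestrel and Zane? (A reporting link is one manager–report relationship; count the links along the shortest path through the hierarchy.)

Kestrel is 4 levels below Iker, and Zane is 4 levels below Iker (their lowest common manager). The shortest path runs up from Kestrel to Iker and back down to Zane: 4 + 4 = 8 links.

8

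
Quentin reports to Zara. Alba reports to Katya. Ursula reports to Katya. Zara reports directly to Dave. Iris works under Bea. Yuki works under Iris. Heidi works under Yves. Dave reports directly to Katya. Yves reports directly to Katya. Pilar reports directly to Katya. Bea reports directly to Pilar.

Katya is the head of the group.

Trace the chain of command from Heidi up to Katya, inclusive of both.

Heidi reports to Yves. Yves reports to Katya. Katya is at the top.

Heidi -> Yves -> Katya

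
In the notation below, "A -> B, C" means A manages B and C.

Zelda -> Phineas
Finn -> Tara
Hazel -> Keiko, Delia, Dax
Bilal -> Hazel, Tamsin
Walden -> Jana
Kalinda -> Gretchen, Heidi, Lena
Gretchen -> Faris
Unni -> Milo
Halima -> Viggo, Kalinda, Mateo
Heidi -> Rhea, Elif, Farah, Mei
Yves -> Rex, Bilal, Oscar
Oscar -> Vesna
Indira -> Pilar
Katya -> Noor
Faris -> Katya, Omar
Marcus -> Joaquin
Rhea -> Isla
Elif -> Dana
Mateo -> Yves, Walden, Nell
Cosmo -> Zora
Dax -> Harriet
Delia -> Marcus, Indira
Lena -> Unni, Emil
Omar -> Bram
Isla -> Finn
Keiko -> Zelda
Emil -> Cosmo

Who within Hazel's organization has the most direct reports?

Hazel

Direct-report counts within Hazel's organization: Hazel has 3; Dax has 1; Delia has 2; Indira has 1; Marcus has 1; Keiko has 1; Zelda has 1. The largest is 3, held by Hazel.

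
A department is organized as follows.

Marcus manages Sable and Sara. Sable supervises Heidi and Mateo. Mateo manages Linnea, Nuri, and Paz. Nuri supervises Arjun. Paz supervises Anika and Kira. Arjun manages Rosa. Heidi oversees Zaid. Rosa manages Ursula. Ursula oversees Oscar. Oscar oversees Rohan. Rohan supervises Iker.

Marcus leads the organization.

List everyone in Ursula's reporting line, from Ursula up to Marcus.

Ursula -> Rosa -> Arjun -> Nuri -> Mateo -> Sable -> Marcus

Ursula reports to Rosa. Rosa reports to Arjun. Arjun reports to Nuri. Nuri reports to Mateo. Mateo reports to Sable. Sable reports to Marcus. Marcus is at the top.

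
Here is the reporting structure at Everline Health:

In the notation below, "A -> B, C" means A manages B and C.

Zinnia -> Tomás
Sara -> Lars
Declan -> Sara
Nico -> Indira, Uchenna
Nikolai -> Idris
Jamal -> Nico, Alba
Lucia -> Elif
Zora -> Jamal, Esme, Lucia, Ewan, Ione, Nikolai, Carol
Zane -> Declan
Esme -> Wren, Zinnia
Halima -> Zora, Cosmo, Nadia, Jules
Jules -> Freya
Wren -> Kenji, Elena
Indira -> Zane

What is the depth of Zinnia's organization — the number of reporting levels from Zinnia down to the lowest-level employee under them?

The longest chain under Zinnia runs Zinnia → Tomás, which is 1 level below Zinnia.

1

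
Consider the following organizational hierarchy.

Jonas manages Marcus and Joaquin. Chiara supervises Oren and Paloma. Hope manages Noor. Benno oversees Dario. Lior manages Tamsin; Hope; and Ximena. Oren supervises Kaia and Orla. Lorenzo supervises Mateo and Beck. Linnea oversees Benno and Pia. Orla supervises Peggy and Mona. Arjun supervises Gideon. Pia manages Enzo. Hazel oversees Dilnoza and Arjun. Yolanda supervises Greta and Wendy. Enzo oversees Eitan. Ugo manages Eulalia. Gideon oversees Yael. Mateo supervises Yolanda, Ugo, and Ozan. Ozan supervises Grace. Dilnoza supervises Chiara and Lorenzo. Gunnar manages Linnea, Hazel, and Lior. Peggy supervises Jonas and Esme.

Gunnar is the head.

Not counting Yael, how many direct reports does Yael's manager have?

0

Yael reports to Gideon, and Gideon has no other direct reports. Yael has 0 peers.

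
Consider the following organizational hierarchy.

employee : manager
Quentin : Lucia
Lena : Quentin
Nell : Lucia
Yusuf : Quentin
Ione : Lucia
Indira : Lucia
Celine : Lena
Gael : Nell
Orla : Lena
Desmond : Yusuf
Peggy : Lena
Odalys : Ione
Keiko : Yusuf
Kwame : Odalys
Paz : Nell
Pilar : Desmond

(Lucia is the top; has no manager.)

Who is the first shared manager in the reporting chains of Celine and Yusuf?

Quentin

Celine's chain of managers is Lena, Quentin, Lucia. Yusuf's chain of managers is Quentin, Lucia. The first manager that appears in both chains is Quentin.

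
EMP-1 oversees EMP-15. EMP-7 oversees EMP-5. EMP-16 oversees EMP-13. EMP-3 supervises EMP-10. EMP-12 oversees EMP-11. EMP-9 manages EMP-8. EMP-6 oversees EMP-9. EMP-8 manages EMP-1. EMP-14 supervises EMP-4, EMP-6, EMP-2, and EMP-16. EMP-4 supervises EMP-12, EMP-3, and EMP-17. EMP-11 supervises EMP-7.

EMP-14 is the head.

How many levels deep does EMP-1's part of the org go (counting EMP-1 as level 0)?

1

The longest chain under EMP-1 runs EMP-1 → EMP-15, which is 1 level below EMP-1.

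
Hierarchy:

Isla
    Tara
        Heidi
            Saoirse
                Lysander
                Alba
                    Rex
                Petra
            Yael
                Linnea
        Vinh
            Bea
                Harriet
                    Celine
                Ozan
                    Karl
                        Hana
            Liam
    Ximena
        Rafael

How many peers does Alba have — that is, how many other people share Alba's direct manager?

2

Alba reports to Saoirse. Saoirse's other direct reports are Lysander, Petra — 2 peers.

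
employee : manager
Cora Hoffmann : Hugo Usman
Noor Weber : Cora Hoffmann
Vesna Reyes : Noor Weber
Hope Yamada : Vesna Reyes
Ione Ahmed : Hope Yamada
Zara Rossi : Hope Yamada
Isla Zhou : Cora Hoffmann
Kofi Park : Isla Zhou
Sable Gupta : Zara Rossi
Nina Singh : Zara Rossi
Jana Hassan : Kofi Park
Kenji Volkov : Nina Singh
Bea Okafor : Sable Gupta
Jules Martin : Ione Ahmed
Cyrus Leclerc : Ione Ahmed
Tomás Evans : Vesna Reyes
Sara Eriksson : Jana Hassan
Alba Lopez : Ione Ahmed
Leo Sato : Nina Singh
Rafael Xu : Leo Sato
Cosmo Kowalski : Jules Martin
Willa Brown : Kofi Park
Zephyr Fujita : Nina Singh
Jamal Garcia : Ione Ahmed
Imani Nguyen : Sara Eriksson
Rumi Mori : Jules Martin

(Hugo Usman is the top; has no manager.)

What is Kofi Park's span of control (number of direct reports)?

2

Kofi Park directly manages Jana Hassan, Willa Brown. That is 2 direct reports.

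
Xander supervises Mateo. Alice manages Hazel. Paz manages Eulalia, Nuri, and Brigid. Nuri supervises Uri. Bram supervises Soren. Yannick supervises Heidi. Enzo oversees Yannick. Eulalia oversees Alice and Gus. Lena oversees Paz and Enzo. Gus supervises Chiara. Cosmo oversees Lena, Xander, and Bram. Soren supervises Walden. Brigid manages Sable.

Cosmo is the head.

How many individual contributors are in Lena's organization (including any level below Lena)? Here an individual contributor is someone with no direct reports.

The people in Lena's organization with no one reporting to them are Heidi, Sable, Chiara, Hazel, Uri. That is 5.

5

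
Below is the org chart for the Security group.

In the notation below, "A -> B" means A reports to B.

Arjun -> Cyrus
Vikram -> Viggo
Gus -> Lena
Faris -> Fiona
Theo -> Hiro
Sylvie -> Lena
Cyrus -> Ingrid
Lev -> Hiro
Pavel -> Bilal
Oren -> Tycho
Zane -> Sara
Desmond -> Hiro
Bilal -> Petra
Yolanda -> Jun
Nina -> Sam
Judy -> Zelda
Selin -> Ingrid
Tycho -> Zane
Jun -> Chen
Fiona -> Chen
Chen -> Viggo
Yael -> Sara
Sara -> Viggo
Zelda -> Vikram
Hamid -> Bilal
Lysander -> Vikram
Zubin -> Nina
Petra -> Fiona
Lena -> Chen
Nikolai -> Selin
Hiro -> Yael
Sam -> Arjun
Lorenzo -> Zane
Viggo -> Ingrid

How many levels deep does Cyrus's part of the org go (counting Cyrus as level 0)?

The longest chain under Cyrus runs Cyrus → Arjun → Sam → Nina → Zubin, which is 4 levels below Cyrus.

4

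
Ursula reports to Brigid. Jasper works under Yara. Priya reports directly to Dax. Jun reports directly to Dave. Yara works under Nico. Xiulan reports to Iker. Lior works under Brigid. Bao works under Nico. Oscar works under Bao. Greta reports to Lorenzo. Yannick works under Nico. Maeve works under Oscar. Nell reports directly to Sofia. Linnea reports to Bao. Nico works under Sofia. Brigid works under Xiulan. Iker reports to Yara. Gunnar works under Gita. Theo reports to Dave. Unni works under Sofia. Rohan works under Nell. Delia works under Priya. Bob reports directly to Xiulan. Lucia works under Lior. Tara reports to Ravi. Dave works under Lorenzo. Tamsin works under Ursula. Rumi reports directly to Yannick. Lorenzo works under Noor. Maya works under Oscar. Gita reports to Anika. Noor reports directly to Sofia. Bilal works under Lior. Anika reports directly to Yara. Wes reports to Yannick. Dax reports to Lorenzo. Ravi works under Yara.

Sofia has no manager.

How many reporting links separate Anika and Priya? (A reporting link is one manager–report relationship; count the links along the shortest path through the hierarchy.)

7

Anika is 3 levels below Sofia, and Priya is 4 levels below Sofia (their lowest common manager). The shortest path runs up from Anika to Sofia and back down to Priya: 3 + 4 = 7 links.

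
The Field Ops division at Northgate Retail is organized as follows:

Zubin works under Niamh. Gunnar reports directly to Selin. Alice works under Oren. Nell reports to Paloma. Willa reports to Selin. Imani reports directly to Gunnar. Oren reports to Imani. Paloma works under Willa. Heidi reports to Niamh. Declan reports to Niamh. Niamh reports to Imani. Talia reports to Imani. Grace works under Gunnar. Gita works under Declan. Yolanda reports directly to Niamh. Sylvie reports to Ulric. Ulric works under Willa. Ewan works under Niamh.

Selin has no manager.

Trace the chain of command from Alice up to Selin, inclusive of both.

Alice -> Oren -> Imani -> Gunnar -> Selin

Alice reports to Oren. Oren reports to Imani. Imani reports to Gunnar. Gunnar reports to Selin. Selin is at the top.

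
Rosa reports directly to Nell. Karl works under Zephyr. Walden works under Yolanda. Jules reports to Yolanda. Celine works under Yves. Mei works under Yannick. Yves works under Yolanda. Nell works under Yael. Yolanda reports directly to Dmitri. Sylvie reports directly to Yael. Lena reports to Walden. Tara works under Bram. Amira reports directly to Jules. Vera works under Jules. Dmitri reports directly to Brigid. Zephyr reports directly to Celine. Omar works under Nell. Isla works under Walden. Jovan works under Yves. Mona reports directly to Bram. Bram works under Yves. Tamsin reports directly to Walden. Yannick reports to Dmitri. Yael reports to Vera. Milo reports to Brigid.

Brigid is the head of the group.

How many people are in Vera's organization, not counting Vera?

5

Vera directly manages Yael. Under Yael: Nell, Omar, Rosa, Sylvie (4). That's 5 in total.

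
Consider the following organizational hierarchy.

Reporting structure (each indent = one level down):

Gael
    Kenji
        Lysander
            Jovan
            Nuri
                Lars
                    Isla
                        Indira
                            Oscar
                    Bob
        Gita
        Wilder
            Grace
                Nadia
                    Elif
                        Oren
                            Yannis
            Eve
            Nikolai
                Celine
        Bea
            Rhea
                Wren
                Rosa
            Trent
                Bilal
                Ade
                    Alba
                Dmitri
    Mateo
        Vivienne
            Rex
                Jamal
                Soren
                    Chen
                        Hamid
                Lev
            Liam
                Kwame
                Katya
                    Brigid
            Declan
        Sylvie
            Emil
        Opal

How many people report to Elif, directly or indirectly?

2

Elif directly manages Oren. Under Oren: Yannis (1). That's 2 in total.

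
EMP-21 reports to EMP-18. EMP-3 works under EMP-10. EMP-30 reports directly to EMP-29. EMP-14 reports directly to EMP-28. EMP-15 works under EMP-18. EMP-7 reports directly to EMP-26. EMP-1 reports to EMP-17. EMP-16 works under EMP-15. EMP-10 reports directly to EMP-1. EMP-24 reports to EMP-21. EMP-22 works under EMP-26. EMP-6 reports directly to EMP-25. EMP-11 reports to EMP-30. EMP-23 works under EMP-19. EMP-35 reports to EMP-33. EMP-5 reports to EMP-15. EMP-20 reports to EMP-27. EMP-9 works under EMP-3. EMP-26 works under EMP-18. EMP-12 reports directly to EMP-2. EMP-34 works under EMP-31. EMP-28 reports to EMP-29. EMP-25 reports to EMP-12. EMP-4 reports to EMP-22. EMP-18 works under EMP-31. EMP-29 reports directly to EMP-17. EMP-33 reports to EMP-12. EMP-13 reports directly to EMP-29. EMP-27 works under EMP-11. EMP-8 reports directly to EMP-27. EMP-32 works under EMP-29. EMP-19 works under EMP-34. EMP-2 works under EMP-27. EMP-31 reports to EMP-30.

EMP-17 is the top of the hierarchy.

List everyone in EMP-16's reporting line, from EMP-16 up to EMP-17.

EMP-16 reports to EMP-15. EMP-15 reports to EMP-18. EMP-18 reports to EMP-31. EMP-31 reports to EMP-30. EMP-30 reports to EMP-29. EMP-29 reports to EMP-17. EMP-17 is at the top.

EMP-16 -> EMP-15 -> EMP-18 -> EMP-31 -> EMP-30 -> EMP-29 -> EMP-17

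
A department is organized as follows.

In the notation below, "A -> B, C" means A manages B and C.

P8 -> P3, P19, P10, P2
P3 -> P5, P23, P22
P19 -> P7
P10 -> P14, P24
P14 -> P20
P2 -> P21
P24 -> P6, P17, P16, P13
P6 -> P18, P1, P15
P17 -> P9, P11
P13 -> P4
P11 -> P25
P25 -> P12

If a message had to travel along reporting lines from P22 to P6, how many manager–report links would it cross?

5

P22 is 2 levels below P8, and P6 is 3 levels below P8 (their lowest common manager). The shortest path runs up from P22 to P8 and back down to P6: 2 + 3 = 5 links.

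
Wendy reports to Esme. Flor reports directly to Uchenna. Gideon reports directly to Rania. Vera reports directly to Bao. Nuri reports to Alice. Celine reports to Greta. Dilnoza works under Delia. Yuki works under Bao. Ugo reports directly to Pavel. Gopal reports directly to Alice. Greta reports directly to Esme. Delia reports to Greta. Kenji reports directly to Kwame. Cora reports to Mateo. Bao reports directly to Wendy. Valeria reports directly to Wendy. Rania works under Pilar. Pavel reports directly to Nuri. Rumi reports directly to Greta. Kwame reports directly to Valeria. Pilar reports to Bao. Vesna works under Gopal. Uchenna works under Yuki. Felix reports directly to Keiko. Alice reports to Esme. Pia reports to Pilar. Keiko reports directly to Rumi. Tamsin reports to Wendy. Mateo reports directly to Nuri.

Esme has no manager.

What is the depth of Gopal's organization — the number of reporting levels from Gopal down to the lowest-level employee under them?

1

The longest chain under Gopal runs Gopal → Vesna, which is 1 level below Gopal.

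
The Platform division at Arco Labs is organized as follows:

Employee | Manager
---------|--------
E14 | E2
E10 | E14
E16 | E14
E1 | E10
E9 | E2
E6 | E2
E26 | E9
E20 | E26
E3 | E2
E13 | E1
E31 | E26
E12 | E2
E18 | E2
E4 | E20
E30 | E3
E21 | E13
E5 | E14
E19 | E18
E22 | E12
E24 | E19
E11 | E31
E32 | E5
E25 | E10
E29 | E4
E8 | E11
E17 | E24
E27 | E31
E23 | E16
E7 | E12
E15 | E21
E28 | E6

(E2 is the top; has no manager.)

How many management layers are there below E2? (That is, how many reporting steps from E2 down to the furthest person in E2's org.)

The longest chain under E2 runs E2 → E14 → E10 → E1 → E13 → E21 → E15, which is 6 levels below E2.

6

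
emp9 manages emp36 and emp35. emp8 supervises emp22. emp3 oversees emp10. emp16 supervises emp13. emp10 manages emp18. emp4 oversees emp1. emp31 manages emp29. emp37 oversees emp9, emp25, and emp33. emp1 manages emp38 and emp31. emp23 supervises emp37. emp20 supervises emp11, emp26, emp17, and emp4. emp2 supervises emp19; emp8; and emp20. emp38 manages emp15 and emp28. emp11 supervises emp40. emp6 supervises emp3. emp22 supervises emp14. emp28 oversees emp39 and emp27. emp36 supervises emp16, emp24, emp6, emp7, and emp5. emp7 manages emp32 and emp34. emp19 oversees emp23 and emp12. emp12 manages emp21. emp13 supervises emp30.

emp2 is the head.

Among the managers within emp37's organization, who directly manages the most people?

emp36

Direct-report counts within emp37's organization: emp37 has 3; emp9 has 2; emp36 has 5; emp7 has 2; emp6 has 1; emp3 has 1; emp10 has 1; emp16 has 1; emp13 has 1. The largest is 5, held by emp36.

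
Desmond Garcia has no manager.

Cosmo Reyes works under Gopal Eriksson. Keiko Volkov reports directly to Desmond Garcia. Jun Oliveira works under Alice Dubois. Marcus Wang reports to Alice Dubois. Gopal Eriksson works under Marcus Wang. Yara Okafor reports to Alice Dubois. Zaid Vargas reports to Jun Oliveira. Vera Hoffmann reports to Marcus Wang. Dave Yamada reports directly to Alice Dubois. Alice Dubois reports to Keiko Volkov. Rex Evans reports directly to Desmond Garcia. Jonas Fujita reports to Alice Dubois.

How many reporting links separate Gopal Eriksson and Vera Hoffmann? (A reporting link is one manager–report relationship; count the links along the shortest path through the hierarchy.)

2

Gopal Eriksson is 1 level below Marcus Wang, and Vera Hoffmann is 1 level below Marcus Wang (their lowest common manager). The shortest path runs up from Gopal Eriksson to Marcus Wang and back down to Vera Hoffmann: 1 + 1 = 2 links.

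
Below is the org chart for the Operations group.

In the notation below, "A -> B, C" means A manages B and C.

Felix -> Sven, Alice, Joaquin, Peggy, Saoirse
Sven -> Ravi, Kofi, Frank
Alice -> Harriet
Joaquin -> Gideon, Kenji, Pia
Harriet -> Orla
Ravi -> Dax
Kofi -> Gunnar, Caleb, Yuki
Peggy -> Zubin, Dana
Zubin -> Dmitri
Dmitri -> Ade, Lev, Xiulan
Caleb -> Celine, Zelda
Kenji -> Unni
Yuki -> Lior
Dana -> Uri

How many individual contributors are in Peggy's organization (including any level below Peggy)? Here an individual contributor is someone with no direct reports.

4

The people in Peggy's organization with no one reporting to them are Uri, Xiulan, Lev, Ade. That is 4.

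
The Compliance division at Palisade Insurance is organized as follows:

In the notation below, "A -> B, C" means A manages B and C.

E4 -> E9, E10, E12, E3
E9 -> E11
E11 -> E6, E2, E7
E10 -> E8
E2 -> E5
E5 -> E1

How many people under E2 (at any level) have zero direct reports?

1

The only person in E2's organization with no one reporting to them is E1. That is 1.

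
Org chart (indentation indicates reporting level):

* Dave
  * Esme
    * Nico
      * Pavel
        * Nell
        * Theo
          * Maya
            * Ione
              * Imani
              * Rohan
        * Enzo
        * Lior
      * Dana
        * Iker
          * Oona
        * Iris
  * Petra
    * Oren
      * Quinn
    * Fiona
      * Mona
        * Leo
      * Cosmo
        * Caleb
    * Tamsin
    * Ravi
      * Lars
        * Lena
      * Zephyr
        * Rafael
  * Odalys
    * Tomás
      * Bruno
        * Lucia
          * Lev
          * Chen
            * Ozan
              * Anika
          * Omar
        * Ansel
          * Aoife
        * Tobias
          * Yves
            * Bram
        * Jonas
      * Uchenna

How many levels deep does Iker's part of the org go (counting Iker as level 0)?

1

The longest chain under Iker runs Iker → Oona, which is 1 level below Iker.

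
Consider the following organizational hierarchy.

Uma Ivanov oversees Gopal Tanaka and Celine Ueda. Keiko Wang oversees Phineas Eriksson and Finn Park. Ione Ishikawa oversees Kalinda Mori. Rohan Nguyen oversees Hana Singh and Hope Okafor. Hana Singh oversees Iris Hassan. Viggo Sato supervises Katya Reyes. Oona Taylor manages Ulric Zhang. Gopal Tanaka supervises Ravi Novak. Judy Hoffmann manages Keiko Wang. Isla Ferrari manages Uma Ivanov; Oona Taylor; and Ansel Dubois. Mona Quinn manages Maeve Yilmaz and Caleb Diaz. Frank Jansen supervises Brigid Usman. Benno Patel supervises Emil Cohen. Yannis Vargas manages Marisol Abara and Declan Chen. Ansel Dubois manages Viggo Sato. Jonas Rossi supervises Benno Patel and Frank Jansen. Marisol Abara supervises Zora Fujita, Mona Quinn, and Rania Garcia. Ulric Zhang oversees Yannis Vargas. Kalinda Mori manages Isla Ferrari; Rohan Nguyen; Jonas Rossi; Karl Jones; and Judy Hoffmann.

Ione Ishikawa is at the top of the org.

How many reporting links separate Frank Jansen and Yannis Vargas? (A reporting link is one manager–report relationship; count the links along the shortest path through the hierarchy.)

Frank Jansen is 2 levels below Kalinda Mori, and Yannis Vargas is 4 levels below Kalinda Mori (their lowest common manager). The shortest path runs up from Frank Jansen to Kalinda Mori and back down to Yannis Vargas: 2 + 4 = 6 links.

6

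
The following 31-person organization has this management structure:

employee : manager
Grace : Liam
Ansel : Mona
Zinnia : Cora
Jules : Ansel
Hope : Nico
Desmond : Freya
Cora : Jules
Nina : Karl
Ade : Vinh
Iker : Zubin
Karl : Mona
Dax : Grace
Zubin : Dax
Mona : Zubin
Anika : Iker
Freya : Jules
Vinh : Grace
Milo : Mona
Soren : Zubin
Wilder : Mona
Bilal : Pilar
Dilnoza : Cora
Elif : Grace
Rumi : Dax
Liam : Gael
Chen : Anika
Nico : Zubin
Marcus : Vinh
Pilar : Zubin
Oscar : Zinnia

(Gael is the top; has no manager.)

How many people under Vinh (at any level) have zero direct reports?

The people in Vinh's organization with no one reporting to them are Ade, Marcus. That is 2.

2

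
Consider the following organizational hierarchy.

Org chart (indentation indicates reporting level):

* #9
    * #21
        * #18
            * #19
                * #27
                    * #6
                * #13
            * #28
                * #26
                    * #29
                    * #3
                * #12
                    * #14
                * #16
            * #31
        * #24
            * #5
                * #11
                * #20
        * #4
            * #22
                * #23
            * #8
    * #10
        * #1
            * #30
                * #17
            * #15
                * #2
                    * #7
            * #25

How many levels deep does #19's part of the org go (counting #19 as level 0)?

The longest chain under #19 runs #19 → #27 → #6, which is 2 levels below #19.

2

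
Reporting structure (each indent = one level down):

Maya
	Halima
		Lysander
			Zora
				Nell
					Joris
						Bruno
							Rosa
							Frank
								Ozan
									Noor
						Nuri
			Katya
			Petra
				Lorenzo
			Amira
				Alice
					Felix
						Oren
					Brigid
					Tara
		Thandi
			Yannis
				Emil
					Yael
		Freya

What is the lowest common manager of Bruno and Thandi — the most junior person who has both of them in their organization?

Halima

Bruno's chain of managers is Joris, Nell, Zora, Lysander, Halima, Maya. Thandi's chain of managers is Halima, Maya. The first manager that appears in both chains is Halima.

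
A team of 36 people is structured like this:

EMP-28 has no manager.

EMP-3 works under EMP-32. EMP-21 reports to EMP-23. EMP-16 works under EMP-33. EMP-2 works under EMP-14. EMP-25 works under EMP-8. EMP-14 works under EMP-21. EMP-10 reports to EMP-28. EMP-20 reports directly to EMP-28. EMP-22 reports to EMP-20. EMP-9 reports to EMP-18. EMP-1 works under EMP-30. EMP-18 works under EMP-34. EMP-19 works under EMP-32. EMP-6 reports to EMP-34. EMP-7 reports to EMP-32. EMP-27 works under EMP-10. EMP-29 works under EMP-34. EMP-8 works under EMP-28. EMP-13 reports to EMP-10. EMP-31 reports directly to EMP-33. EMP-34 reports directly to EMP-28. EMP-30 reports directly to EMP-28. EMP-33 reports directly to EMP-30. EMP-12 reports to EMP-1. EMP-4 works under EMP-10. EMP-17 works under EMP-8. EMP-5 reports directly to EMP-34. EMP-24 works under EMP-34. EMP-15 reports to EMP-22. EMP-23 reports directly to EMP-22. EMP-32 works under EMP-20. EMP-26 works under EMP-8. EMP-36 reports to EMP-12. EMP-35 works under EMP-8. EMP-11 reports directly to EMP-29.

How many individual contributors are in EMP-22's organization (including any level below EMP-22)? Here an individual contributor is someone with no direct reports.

2

The people in EMP-22's organization with no one reporting to them are EMP-15, EMP-2. That is 2.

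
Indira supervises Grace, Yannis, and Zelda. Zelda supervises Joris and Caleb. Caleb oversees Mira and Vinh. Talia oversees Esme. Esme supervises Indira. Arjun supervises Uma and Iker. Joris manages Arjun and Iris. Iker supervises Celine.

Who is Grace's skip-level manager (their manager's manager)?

Esme

Grace reports to Indira, and Indira reports to Esme. So Grace's skip-level manager is Esme.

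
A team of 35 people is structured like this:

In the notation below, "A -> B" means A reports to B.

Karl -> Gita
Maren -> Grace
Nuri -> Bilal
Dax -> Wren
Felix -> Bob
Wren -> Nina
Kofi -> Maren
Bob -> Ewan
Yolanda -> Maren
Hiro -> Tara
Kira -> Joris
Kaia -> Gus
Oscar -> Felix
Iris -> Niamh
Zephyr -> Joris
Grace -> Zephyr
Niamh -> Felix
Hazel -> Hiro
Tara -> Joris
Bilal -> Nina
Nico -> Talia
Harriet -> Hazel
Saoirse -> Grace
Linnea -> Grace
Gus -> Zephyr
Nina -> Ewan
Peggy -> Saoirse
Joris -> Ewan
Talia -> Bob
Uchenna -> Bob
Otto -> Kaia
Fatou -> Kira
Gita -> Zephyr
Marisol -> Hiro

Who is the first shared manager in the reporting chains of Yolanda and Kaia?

Yolanda's chain of managers is Maren, Grace, Zephyr, Joris, Ewan. Kaia's chain of managers is Gus, Zephyr, Joris, Ewan. The first manager that appears in both chains is Zephyr.

Zephyr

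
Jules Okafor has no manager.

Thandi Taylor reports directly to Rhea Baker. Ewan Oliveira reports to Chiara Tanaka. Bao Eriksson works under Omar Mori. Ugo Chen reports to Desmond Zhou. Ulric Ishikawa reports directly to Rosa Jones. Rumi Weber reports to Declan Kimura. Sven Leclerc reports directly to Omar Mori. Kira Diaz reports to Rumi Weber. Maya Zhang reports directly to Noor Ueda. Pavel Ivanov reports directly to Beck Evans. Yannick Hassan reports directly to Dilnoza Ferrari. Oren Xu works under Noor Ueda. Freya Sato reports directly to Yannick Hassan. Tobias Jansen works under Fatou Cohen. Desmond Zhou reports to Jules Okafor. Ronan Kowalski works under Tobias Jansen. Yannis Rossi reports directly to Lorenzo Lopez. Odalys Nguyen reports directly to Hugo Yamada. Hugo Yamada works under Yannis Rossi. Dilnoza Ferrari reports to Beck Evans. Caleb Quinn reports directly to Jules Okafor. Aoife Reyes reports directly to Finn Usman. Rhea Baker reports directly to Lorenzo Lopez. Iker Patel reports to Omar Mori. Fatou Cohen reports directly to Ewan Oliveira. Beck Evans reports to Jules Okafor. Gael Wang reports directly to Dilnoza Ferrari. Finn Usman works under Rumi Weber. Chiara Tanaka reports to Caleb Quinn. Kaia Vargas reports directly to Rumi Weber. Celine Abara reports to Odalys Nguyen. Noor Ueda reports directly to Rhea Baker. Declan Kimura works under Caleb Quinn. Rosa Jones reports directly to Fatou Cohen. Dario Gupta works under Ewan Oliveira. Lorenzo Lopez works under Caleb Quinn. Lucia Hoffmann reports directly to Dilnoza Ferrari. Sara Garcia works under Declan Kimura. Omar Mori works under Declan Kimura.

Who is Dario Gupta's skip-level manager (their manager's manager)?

Dario Gupta reports to Ewan Oliveira, and Ewan Oliveira reports to Chiara Tanaka. So Dario Gupta's skip-level manager is Chiara Tanaka.

Chiara Tanaka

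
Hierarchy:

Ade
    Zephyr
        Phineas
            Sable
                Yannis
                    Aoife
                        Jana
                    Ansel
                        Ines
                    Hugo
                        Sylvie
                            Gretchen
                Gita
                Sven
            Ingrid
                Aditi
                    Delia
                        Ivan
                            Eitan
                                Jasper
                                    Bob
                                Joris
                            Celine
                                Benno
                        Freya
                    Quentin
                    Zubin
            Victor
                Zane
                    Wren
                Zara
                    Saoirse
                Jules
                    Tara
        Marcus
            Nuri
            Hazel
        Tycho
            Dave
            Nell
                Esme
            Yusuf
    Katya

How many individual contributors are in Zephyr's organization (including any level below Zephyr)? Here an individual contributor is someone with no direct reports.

19

The people in Zephyr's organization with no one reporting to them are Yusuf, Esme, Dave, Hazel, Nuri, Tara, Saoirse, Wren, Zubin, Quentin, Freya, Benno, Joris, Bob, Sven, Gita, Gretchen, Ines, Jana. That is 19.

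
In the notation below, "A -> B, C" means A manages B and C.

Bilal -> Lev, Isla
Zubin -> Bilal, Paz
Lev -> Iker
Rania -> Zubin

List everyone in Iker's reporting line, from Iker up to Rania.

Iker reports to Lev. Lev reports to Bilal. Bilal reports to Zubin. Zubin reports to Rania. Rania is at the top.

Iker -> Lev -> Bilal -> Zubin -> Rania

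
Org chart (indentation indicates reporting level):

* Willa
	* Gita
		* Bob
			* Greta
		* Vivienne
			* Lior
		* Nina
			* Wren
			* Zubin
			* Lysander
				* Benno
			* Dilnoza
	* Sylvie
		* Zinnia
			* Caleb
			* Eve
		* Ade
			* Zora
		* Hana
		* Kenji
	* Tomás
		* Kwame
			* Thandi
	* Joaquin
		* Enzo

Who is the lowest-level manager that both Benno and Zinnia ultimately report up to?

Benno's chain of managers is Lysander, Nina, Gita, Willa. Zinnia's chain of managers is Sylvie, Willa. The first manager that appears in both chains is Willa.

Willa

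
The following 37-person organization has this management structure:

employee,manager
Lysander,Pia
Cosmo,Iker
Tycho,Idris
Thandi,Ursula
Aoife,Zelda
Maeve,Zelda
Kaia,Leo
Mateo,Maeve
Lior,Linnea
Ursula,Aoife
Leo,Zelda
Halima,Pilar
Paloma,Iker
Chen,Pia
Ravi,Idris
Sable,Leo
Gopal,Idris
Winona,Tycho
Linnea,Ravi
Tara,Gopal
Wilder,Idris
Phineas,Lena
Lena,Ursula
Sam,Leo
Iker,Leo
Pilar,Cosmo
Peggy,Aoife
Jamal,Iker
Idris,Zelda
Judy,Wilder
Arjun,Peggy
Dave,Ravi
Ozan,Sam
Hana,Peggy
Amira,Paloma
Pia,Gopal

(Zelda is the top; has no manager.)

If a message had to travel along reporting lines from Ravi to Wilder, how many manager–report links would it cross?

2

Ravi is 1 level below Idris, and Wilder is 1 level below Idris (their lowest common manager). The shortest path runs up from Ravi to Idris and back down to Wilder: 1 + 1 = 2 links.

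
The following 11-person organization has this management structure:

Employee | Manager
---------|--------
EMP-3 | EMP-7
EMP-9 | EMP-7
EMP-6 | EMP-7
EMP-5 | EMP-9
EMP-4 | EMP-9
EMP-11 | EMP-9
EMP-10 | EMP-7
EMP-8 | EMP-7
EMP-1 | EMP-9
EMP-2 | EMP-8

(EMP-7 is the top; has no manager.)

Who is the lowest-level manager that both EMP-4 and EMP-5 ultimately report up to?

EMP-4's chain of managers is EMP-9, EMP-7. EMP-5's chain of managers is EMP-9, EMP-7. The first manager that appears in both chains is EMP-9.

EMP-9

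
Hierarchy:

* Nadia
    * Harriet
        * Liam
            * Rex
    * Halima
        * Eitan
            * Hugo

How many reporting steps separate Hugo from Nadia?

3

Chain from Hugo up to Nadia: Hugo → Eitan → Halima → Nadia. That is 3 steps up, so Hugo is 3 levels below Nadia.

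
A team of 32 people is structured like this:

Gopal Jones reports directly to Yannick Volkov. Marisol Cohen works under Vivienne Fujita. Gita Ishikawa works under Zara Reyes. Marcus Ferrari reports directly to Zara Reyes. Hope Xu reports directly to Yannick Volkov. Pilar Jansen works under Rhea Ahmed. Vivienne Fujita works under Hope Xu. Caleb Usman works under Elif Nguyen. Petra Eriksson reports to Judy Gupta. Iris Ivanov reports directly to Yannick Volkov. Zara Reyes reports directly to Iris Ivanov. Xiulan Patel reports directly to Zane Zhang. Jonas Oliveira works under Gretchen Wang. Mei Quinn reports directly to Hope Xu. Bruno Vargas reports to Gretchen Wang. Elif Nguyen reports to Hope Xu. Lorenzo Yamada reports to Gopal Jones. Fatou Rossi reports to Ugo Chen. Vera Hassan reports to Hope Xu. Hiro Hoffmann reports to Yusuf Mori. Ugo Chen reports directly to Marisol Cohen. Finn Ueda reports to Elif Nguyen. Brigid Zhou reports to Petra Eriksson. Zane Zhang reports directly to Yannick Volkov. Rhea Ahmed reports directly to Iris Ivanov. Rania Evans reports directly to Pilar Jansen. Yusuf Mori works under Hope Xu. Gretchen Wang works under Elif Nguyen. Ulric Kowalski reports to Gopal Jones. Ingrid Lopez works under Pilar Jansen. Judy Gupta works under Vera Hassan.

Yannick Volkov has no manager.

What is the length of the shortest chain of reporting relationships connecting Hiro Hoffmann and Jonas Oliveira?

5

Hiro Hoffmann is 2 levels below Hope Xu, and Jonas Oliveira is 3 levels below Hope Xu (their lowest common manager). The shortest path runs up from Hiro Hoffmann to Hope Xu and back down to Jonas Oliveira: 2 + 3 = 5 links.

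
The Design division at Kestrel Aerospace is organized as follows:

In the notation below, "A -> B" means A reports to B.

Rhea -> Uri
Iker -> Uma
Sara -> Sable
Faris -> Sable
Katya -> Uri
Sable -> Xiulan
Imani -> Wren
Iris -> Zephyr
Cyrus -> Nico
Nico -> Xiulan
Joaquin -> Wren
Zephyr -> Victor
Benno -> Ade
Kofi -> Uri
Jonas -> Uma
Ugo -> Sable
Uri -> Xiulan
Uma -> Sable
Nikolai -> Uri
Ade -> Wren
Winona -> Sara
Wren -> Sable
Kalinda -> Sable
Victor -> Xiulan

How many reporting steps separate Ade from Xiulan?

3

Chain from Ade up to Xiulan: Ade → Wren → Sable → Xiulan. That is 3 steps up, so Ade is 3 levels below Xiulan.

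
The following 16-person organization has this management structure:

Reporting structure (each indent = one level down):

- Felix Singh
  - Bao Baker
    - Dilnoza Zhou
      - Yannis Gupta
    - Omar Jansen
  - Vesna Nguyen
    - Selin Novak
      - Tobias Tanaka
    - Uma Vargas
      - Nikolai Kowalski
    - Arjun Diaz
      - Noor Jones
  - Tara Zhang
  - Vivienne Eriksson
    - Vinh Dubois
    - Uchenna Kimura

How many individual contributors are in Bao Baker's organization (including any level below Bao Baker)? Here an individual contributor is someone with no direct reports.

2

The people in Bao Baker's organization with no one reporting to them are Omar Jansen, Yannis Gupta. That is 2.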